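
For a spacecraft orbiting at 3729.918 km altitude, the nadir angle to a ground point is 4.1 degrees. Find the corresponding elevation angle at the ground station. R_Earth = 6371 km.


r = R_E + alt = 10100.9180 km
Law of sines in the satellite / Earth-center / ground-point triangle:
  sin(nadir)/R_E = sin(90 + el)/r  =>  cos(el) = (r/R_E)*sin(nadir)
cos(el) = (10100.9180 / 6371.0000) * sin(4.1 deg) = 0.1133558
el = arccos(0.1133558) = 83.4912 deg
(Earth-central angle = 90 - nadir - el = 2.4088 deg)

83.4912 degrees


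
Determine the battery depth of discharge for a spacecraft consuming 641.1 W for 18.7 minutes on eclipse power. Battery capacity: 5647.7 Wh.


E_used = P * t / 60 = 641.1 * 18.7 / 60 = 199.8095 Wh
DOD = E_used / E_total * 100 = 199.8095 / 5647.7 * 100
DOD = 3.5379 %

3.5379 %


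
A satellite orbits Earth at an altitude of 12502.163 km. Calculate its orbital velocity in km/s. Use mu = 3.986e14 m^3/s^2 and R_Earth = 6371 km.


r = R_E + alt = 6371.0 + 12502.163 = 18873.1630 km = 1.8873163e+07 m
v = sqrt(mu/r) = sqrt(3.986e14 / 1.8873163e+07) = 4595.6432 m/s = 4.5956 km/s

4.5956 km/s


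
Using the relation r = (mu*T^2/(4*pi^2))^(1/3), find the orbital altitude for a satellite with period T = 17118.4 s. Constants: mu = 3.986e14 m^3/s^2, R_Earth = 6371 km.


T = 17118.4 s
r = (mu*T^2/(4*pi^2))^(1/3) = (3.986e14 * 17118.4^2 / (4*pi^2))^(1/3)
r = 1.4356039e+07 m = 14356.0391 km
alt = r - R_E = 14356.0391 - 6371 = 7985.0391 km

7985.0391 km


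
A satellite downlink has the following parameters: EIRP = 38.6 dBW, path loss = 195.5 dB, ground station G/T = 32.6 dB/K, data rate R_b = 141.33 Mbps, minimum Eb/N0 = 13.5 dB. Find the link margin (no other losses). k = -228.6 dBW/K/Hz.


C/N0 = EIRP - FSPL + G/T - k = 38.6 - 195.5 + 32.6 - (-228.6)
C/N0 = 104.3000 dB-Hz
R_b = 141.33 Mbps = 1.4133e+08 bps -> 10*log10(R_b) = 81.5023 dB-Hz
Eb/N0 = C/N0 - 10*log10(R_b) = 104.3000 - 81.5023 = 22.7977 dB
Margin = Eb/N0 - Eb/N0_req = 22.7977 - 13.5 = 9.2977 dB (link closes)

9.2977 dB


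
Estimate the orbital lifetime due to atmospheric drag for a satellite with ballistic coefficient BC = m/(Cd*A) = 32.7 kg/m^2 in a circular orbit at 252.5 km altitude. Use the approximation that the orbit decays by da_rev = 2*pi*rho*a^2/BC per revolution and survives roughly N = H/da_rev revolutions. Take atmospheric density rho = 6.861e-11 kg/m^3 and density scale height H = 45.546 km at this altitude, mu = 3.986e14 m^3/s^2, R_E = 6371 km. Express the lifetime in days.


a = R_E + alt = 6623.5000 km = 6.6235e+06 m
da_rev = 2*pi*rho*a^2/BC = 2*pi*6.861e-11*(6.6235e+06)^2/32.7 = 578.355162 m per revolution
N = H/da_rev = 45546.0000 m / 578.355162 m = 78.7509 revolutions
P = 2*pi*sqrt(a^3/mu) = 5364.6641 s
lifetime = N*P = 78.7509 * 5364.6641 = 422472.2208 s = 4.8897 days

4.8897 days


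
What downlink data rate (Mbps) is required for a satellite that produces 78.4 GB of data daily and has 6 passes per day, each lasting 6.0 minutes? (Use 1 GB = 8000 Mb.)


total contact time = 6 * 6.0 * 60 = 2160.0000 s
data = 78.4 GB = 627200.0000 Mb
rate = 627200.0000 / 2160.0000 = 290.3704 Mbps

290.3704 Mbps


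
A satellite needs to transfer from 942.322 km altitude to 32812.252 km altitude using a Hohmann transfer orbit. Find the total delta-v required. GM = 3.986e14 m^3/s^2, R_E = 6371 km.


r1 = 7313.3220 km = 7.313322e+06 m
r2 = 39183.2520 km = 3.9183252e+07 m
dv1 = sqrt(mu/r1)*(sqrt(2*r2/(r1+r2)) - 1) = 2201.7916 m/s
dv2 = sqrt(mu/r2)*(1 - sqrt(2*r1/(r1+r2))) = 1400.5930 m/s
total dv = |dv1| + |dv2| = 2201.7916 + 1400.5930 = 3602.3846 m/s = 3.6024 km/s

3.6024 km/s


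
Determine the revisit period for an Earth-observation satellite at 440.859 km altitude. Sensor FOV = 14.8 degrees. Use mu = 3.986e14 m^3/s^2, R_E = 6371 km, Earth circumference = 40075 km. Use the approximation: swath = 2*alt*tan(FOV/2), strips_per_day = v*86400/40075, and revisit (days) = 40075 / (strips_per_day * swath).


swath = 2*440.859*tan(0.1291544) = 114.5152 km
v = sqrt(mu/r) = 7649.5488 m/s = 7.6495 km/s
strips/day = v*86400/40075 = 7.6495*86400/40075 = 16.4921
coverage/day = strips * swath = 16.4921 * 114.5152 = 1888.5960 km
revisit = 40075 / 1888.5960 = 21.2195 days

21.2195 days


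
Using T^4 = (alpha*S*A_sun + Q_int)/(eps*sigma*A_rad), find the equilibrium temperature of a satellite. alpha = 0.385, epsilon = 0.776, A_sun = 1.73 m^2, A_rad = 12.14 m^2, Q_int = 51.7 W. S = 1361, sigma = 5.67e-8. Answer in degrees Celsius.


Numerator = alpha*S*A_sun + Q_int = 0.385*1361*1.73 + 51.7 = 958.1941 W
Denominator = eps*sigma*A_rad = 0.776*5.67e-8*12.14 = 5.3415029e-07 W/K^4
T^4 = 1.793866e+09 K^4
T = 205.8010 K = -67.3490 C

-67.3490 degrees Celsius


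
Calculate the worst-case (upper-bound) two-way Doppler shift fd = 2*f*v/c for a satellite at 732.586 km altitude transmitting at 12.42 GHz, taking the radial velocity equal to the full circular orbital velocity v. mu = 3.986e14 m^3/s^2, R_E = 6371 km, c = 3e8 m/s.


r = 7.103586e+06 m
v = sqrt(mu/r) = 7490.8280 m/s (worst-case radial velocity)
f = 12.42 GHz = 1.242e+10 Hz
fd = 2*f*v/c = 2*1.242e+10*7490.8280/3.0e+08
fd = 620240.5594 Hz

620240.5594 Hz


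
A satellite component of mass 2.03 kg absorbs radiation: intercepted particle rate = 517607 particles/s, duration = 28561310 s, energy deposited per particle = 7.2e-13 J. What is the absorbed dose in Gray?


Total energy deposited = rate * time * E_per
  = 517607 * 28561310 * 7.2e-13 = 10.6441 J
Dose = E_total / mass = 10.6441 / 2.03
Dose = 5.2434 Gy

5.2434 Gy


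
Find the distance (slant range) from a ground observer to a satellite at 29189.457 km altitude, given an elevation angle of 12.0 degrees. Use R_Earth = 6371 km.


h = 29189.457 km, el = 12.0 deg
d = -R_E*sin(el) + sqrt((R_E*sin(el))^2 + 2*R_E*h + h^2)
d = -6371.0000*sin(0.2094395) + sqrt((6371.0000*0.2079117)^2 + 2*6371.0000*29189.457 + 29189.457^2)
d = 33685.5509 km

33685.5509 km


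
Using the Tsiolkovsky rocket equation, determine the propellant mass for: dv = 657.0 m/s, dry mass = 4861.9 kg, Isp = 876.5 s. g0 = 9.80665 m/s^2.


ve = Isp * g0 = 876.5 * 9.80665 = 8595.528725 m/s
mass ratio = exp(dv/ve) = exp(657.0/8595.528725) = 1.07943212
m_prop = m_dry * (mr - 1) = 4861.9 * (1.07943212 - 1)
m_prop = 386.1910 kg

386.1910 kg


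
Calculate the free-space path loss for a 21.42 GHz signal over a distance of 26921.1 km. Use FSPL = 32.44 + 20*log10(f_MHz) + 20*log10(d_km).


f = 21.42 GHz = 21420.0000 MHz
d = 26921.1 km
FSPL = 32.44 + 20*log10(21420.0000) + 20*log10(26921.1)
FSPL = 32.44 + 86.6164 + 88.6019
FSPL = 207.6582 dB

207.6582 dB


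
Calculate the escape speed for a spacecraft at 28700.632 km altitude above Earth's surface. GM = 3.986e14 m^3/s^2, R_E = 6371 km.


r = 6371.0 + 28700.632 = 35071.6320 km = 3.5071632e+07 m
v_esc = sqrt(2*mu/r) = sqrt(2*3.986e14 / 3.5071632e+07)
v_esc = 4767.6642 m/s = 4.7677 km/s

4.7677 km/s


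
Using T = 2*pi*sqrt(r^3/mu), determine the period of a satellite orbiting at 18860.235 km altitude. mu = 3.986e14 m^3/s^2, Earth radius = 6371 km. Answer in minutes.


r = 25231.2350 km = 2.5231235e+07 m
T = 2*pi*sqrt(r^3/mu) = 2*pi*sqrt(1.6062588e+22 / 3.986e14)
T = 39885.8622 s = 664.7644 min

664.7644 minutes


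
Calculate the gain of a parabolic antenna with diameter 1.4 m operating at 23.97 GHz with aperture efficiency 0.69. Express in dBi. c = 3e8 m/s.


lambda = c/f = 3e8 / 2.397e+10 = 0.01251564 m
G = eta*(pi*D/lambda)^2 = 0.69*(pi*1.4/0.01251564)^2
G = 85211.5502 (linear)
G = 10*log10(85211.5502) = 49.3050 dBi

49.3050 dBi


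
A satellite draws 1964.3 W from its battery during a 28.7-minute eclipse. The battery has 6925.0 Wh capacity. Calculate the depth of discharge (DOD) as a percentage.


E_used = P * t / 60 = 1964.3 * 28.7 / 60 = 939.5902 Wh
DOD = E_used / E_total * 100 = 939.5902 / 6925.0 * 100
DOD = 13.5681 %

13.5681 %


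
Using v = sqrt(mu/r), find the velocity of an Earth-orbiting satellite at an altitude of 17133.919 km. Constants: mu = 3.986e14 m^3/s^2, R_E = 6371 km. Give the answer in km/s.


r = R_E + alt = 6371.0 + 17133.919 = 23504.9190 km = 2.3504919e+07 m
v = sqrt(mu/r) = sqrt(3.986e14 / 2.3504919e+07) = 4118.0277 m/s = 4.1180 km/s

4.1180 km/s


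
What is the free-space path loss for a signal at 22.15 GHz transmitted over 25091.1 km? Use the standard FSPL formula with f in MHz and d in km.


f = 22.15 GHz = 22150.0000 MHz
d = 25091.1 km
FSPL = 32.44 + 20*log10(22150.0000) + 20*log10(25091.1)
FSPL = 32.44 + 86.9075 + 87.9904
FSPL = 207.3379 dB

207.3379 dB


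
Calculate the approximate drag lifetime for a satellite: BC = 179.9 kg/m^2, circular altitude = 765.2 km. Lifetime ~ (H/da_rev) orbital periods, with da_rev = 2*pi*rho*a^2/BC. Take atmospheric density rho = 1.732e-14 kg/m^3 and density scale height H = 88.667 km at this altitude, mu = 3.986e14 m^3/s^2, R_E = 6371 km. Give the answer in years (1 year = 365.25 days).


a = R_E + alt = 7136.2000 km = 7.1362e+06 m
da_rev = 2*pi*rho*a^2/BC = 2*pi*1.732e-14*(7.1362e+06)^2/179.9 = 0.0308056672 m per revolution
N = H/da_rev = 88667.0000 m / 0.0308056672 m = 2.8782691e+06 revolutions
P = 2*pi*sqrt(a^3/mu) = 5999.4542 s
lifetime = N*P = 2.8782691e+06 * 5999.4542 = 1.7268044e+10 s = 199861.6157 days
years = 199861.6157 / 365.25 = 547.1913 years

547.1913 years


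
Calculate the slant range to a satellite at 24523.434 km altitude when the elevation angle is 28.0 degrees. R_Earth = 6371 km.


h = 24523.434 km, el = 28.0 deg
d = -R_E*sin(el) + sqrt((R_E*sin(el))^2 + 2*R_E*h + h^2)
d = -6371.0000*sin(0.4886922) + sqrt((6371.0000*0.4694716)^2 + 2*6371.0000*24523.434 + 24523.434^2)
d = 27386.9906 km

27386.9906 km


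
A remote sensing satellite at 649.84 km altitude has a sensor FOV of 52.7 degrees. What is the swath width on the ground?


FOV = 52.7 deg = 0.9197885 rad
swath = 2 * alt * tan(FOV/2) = 2 * 649.84 * tan(0.4598943)
swath = 2 * 649.84 * 0.4953171
swath = 643.7537 km

643.7537 km


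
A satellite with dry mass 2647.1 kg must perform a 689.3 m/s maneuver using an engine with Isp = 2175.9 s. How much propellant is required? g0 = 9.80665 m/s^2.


ve = Isp * g0 = 2175.9 * 9.80665 = 21338.289735 m/s
mass ratio = exp(dv/ve) = exp(689.3/21338.289735) = 1.03283085
m_prop = m_dry * (mr - 1) = 2647.1 * (1.03283085 - 1)
m_prop = 86.9065 kg

86.9065 kg


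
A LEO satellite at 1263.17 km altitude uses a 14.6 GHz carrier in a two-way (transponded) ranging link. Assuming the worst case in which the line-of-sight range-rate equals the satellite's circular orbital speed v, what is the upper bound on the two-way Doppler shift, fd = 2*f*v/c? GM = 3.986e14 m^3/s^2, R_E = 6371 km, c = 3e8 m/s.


r = 7.63417e+06 m
v = sqrt(mu/r) = 7225.8299 m/s (worst-case radial velocity)
f = 14.6 GHz = 1.46e+10 Hz
fd = 2*f*v/c = 2*1.46e+10*7225.8299/3.0e+08
fd = 703314.1103 Hz

703314.1103 Hz


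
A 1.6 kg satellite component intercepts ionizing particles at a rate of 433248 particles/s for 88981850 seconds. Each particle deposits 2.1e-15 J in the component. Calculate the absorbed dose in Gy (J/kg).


Total energy deposited = rate * time * E_per
  = 433248 * 88981850 * 2.1e-15 = 0.08095754 J
Dose = E_total / mass = 0.08095754 / 1.6
Dose = 0.05059846 Gy

0.0506 Gy


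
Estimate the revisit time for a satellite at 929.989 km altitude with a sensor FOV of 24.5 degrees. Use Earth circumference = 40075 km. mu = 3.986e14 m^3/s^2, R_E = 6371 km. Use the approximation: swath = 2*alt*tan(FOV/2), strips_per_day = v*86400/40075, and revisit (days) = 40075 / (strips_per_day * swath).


swath = 2*929.989*tan(0.2138028) = 403.8408 km
v = sqrt(mu/r) = 7388.8662 m/s = 7.3889 km/s
strips/day = v*86400/40075 = 7.3889*86400/40075 = 15.9301
coverage/day = strips * swath = 15.9301 * 403.8408 = 6433.2172 km
revisit = 40075 / 6433.2172 = 6.2294 days

6.2294 days


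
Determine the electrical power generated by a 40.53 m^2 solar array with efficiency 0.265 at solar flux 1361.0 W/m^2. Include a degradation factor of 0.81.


P = area * eta * S * degradation
P = 40.53 * 0.265 * 1361.0 * 0.81
P = 11840.3795 W

11840.3795 W


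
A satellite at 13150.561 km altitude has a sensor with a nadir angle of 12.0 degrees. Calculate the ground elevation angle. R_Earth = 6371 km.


r = R_E + alt = 19521.5610 km
Law of sines in the satellite / Earth-center / ground-point triangle:
  sin(nadir)/R_E = sin(90 + el)/r  =>  cos(el) = (r/R_E)*sin(nadir)
cos(el) = (19521.5610 / 6371.0000) * sin(12.0 deg) = 0.6370681
el = arccos(0.6370681) = 50.4265 deg
(Earth-central angle = 90 - nadir - el = 27.5735 deg)

50.4265 degrees


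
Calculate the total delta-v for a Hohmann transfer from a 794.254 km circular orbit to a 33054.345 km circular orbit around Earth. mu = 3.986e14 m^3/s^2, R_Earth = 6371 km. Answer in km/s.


r1 = 7165.2540 km = 7.165254e+06 m
r2 = 39425.3450 km = 3.9425345e+07 m
dv1 = sqrt(mu/r1)*(sqrt(2*r2/(r1+r2)) - 1) = 2244.4861 m/s
dv2 = sqrt(mu/r2)*(1 - sqrt(2*r1/(r1+r2))) = 1416.2140 m/s
total dv = |dv1| + |dv2| = 2244.4861 + 1416.2140 = 3660.7001 m/s = 3.6607 km/s

3.6607 km/s


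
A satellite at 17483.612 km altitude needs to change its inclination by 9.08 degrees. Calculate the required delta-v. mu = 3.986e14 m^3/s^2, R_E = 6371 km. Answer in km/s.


r = 23854.6120 km = 2.3854612e+07 m
V = sqrt(mu/r) = 4087.7325 m/s
di = 9.08 deg = 0.1584759 rad
dV = 2*V*sin(di/2) = 2*4087.7325*sin(0.07923795)
dV = 647.1294 m/s = 0.6471294 km/s

0.6471 km/s


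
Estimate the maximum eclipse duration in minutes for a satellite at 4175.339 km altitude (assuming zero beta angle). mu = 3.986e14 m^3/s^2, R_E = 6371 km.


r = 10546.3390 km
T = 179.6439 min
Eclipse fraction = arcsin(R_E/r)/pi = arcsin(6371.0000/10546.3390)/pi
= arcsin(0.6040959)/pi = 0.2064656
Eclipse duration = 0.2064656 * 179.6439 = 37.0903 min

37.0903 minutes


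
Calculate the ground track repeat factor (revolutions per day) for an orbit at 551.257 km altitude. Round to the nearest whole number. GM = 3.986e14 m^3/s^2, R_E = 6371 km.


r = 6.922257e+06 m
T = 2*pi*sqrt(r^3/mu) = 5731.6914 s = 95.5282 min
revs/day = 1440 / 95.5282 = 15.0741
Rounded: 15 revolutions per day

15 revolutions per day


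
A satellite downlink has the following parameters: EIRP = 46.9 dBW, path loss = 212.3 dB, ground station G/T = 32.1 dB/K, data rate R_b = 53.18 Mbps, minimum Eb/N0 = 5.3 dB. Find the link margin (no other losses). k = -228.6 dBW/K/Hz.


C/N0 = EIRP - FSPL + G/T - k = 46.9 - 212.3 + 32.1 - (-228.6)
C/N0 = 95.3000 dB-Hz
R_b = 53.18 Mbps = 5.318e+07 bps -> 10*log10(R_b) = 77.2575 dB-Hz
Eb/N0 = C/N0 - 10*log10(R_b) = 95.3000 - 77.2575 = 18.0425 dB
Margin = Eb/N0 - Eb/N0_req = 18.0425 - 5.3 = 12.7425 dB (link closes)

12.7425 dB


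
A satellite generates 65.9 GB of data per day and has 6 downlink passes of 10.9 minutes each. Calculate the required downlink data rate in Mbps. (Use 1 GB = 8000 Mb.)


total contact time = 6 * 10.9 * 60 = 3924.0000 s
data = 65.9 GB = 527200.0000 Mb
rate = 527200.0000 / 3924.0000 = 134.3527 Mbps

134.3527 Mbps


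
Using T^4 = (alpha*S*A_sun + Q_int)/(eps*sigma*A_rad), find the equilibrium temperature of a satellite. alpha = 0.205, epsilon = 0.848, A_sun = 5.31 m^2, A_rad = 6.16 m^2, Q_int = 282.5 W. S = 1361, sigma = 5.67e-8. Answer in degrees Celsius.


Numerator = alpha*S*A_sun + Q_int = 0.205*1361*5.31 + 282.5 = 1764.0165 W
Denominator = eps*sigma*A_rad = 0.848*5.67e-8*6.16 = 2.9618266e-07 W/K^4
T^4 = 5.9558401e+09 K^4
T = 277.8022 K = 4.6522 C

4.6522 degrees Celsius


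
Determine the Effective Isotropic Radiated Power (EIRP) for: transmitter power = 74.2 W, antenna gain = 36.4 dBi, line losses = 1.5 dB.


Pt = 74.2 W = 18.7040 dBW
EIRP = Pt_dBW + Gt - losses = 18.7040 + 36.4 - 1.5 = 53.6040 dBW

53.6040 dBW


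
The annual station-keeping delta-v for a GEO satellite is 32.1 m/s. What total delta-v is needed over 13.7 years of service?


dV = rate * years = 32.1 * 13.7
dV = 439.7700 m/s

439.7700 m/s


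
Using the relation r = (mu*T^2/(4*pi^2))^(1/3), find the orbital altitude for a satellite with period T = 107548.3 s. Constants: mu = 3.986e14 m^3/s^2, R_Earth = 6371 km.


T = 107548.3 s
r = (mu*T^2/(4*pi^2))^(1/3) = (3.986e14 * 107548.3^2 / (4*pi^2))^(1/3)
r = 4.8879665e+07 m = 48879.6648 km
alt = r - R_E = 48879.6648 - 6371 = 42508.6648 km

42508.6648 km


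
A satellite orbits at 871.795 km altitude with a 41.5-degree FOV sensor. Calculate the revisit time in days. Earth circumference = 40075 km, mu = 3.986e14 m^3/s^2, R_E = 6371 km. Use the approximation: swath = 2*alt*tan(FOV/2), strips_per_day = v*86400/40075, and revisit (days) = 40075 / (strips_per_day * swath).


swath = 2*871.795*tan(0.3621558) = 660.5872 km
v = sqrt(mu/r) = 7418.4906 m/s = 7.4185 km/s
strips/day = v*86400/40075 = 7.4185*86400/40075 = 15.9940
coverage/day = strips * swath = 15.9940 * 660.5872 = 10565.3987 km
revisit = 40075 / 10565.3987 = 3.7930 days

3.7930 days


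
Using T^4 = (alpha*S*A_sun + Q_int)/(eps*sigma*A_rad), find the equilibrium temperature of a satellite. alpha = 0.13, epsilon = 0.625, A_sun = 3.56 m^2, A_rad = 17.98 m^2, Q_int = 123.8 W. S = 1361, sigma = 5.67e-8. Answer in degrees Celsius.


Numerator = alpha*S*A_sun + Q_int = 0.13*1361*3.56 + 123.8 = 753.6708 W
Denominator = eps*sigma*A_rad = 0.625*5.67e-8*17.98 = 6.3716625e-07 W/K^4
T^4 = 1.182848e+09 K^4
T = 185.4523 K = -87.6977 C

-87.6977 degrees Celsius


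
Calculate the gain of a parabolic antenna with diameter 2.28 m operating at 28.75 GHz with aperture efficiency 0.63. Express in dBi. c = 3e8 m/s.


lambda = c/f = 3e8 / 2.875e+10 = 0.01043478 m
G = eta*(pi*D/lambda)^2 = 0.63*(pi*2.28/0.01043478)^2
G = 296854.1861 (linear)
G = 10*log10(296854.1861) = 54.7254 dBi

54.7254 dBi


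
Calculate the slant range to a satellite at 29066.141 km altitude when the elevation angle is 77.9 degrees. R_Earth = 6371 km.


h = 29066.141 km, el = 77.9 deg
d = -R_E*sin(el) + sqrt((R_E*sin(el))^2 + 2*R_E*h + h^2)
d = -6371.0000*sin(1.3596) + sqrt((6371.0000*0.9777832)^2 + 2*6371.0000*29066.141 + 29066.141^2)
d = 29182.5107 km

29182.5107 km


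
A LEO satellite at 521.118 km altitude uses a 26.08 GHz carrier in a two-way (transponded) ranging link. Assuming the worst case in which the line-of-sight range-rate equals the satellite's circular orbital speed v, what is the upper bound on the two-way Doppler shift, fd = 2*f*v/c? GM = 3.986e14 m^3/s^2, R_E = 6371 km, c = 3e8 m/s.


r = 6.892118e+06 m
v = sqrt(mu/r) = 7604.8788 m/s (worst-case radial velocity)
f = 26.08 GHz = 2.608e+10 Hz
fd = 2*f*v/c = 2*2.608e+10*7604.8788/3.0e+08
fd = 1.3222349e+06 Hz

1.3222e+06 Hz


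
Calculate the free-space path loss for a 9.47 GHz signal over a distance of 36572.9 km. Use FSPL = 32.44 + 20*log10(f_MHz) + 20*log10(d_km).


f = 9.47 GHz = 9470.0000 MHz
d = 36572.9 km
FSPL = 32.44 + 20*log10(9470.0000) + 20*log10(36572.9)
FSPL = 32.44 + 79.5270 + 91.2632
FSPL = 203.2302 dB

203.2302 dB


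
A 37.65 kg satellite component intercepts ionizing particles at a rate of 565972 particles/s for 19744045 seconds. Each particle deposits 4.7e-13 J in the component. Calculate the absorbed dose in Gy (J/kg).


Total energy deposited = rate * time * E_per
  = 565972 * 19744045 * 4.7e-13 = 5.2521 J
Dose = E_total / mass = 5.2521 / 37.65
Dose = 0.1394967 Gy

0.1395 Gy


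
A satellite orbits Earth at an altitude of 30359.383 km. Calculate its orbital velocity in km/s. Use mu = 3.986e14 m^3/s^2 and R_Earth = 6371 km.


r = R_E + alt = 6371.0 + 30359.383 = 36730.3830 km = 3.6730383e+07 m
v = sqrt(mu/r) = sqrt(3.986e14 / 3.6730383e+07) = 3294.2452 m/s = 3.2942 km/s

3.2942 km/s


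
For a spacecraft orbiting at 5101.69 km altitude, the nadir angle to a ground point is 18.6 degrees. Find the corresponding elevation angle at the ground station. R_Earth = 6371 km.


r = R_E + alt = 11472.6900 km
Law of sines in the satellite / Earth-center / ground-point triangle:
  sin(nadir)/R_E = sin(90 + el)/r  =>  cos(el) = (r/R_E)*sin(nadir)
cos(el) = (11472.6900 / 6371.0000) * sin(18.6 deg) = 0.5743716
el = arccos(0.5743716) = 54.9444 deg
(Earth-central angle = 90 - nadir - el = 16.4556 deg)

54.9444 degrees


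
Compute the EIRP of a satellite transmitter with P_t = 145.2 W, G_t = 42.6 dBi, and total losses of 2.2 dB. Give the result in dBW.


Pt = 145.2 W = 21.6197 dBW
EIRP = Pt_dBW + Gt - losses = 21.6197 + 42.6 - 2.2 = 62.0197 dBW

62.0197 dBW


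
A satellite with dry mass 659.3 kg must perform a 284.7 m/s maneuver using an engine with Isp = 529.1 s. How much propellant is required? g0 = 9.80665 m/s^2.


ve = Isp * g0 = 529.1 * 9.80665 = 5188.698515 m/s
mass ratio = exp(dv/ve) = exp(284.7/5188.698515) = 1.05640248
m_prop = m_dry * (mr - 1) = 659.3 * (1.05640248 - 1)
m_prop = 37.1862 kg

37.1862 kg


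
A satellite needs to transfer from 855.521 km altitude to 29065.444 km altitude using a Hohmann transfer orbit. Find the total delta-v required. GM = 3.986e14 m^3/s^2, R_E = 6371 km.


r1 = 7226.5210 km = 7.226521e+06 m
r2 = 35436.4440 km = 3.5436444e+07 m
dv1 = sqrt(mu/r1)*(sqrt(2*r2/(r1+r2)) - 1) = 2145.5107 m/s
dv2 = sqrt(mu/r2)*(1 - sqrt(2*r1/(r1+r2))) = 1401.7692 m/s
total dv = |dv1| + |dv2| = 2145.5107 + 1401.7692 = 3547.2799 m/s = 3.5473 km/s

3.5473 km/s


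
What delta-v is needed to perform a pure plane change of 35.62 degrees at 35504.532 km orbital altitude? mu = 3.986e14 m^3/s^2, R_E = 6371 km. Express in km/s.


r = 41875.5320 km = 4.1875532e+07 m
V = sqrt(mu/r) = 3085.2366 m/s
di = 35.62 deg = 0.6216863 rad
dV = 2*V*sin(di/2) = 2*3085.2366*sin(0.3108431)
dV = 1887.3101 m/s = 1.8873 km/s

1.8873 km/s


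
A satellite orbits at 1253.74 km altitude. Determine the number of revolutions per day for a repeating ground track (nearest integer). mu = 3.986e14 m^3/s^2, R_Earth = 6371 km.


r = 7.62474e+06 m
T = 2*pi*sqrt(r^3/mu) = 6625.9595 s = 110.4327 min
revs/day = 1440 / 110.4327 = 13.0396
Rounded: 13 revolutions per day

13 revolutions per day


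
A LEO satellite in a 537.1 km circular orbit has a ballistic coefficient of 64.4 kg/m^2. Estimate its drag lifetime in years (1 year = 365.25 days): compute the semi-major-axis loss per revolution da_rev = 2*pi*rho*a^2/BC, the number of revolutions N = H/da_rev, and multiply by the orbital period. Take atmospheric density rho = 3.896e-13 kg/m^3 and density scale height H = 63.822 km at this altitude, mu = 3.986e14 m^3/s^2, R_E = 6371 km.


a = R_E + alt = 6908.1000 km = 6.9081e+06 m
da_rev = 2*pi*rho*a^2/BC = 2*pi*3.896e-13*(6.9081e+06)^2/64.4 = 1.813970 m per revolution
N = H/da_rev = 63822.0000 m / 1.813970 m = 35183.5963 revolutions
P = 2*pi*sqrt(a^3/mu) = 5714.1172 s
lifetime = N*P = 35183.5963 * 5714.1172 = 2.0104319e+08 s = 2326.8888 days
years = 2326.8888 / 365.25 = 6.3707 years

6.3707 years


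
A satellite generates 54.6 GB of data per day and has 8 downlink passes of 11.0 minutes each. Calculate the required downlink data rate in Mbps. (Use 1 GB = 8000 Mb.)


total contact time = 8 * 11.0 * 60 = 5280.0000 s
data = 54.6 GB = 436800.0000 Mb
rate = 436800.0000 / 5280.0000 = 82.7273 Mbps

82.7273 Mbps


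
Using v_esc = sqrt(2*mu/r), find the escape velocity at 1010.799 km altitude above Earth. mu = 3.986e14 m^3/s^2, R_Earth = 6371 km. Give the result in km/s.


r = 6371.0 + 1010.799 = 7381.7990 km = 7.381799e+06 m
v_esc = sqrt(2*mu/r) = sqrt(2*3.986e14 / 7.381799e+06)
v_esc = 10392.0813 m/s = 10.3921 km/s

10.3921 km/s


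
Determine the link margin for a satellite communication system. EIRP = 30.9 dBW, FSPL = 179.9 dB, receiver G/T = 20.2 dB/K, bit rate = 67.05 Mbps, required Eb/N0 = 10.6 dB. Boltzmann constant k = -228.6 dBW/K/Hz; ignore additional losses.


C/N0 = EIRP - FSPL + G/T - k = 30.9 - 179.9 + 20.2 - (-228.6)
C/N0 = 99.8000 dB-Hz
R_b = 67.05 Mbps = 6.705e+07 bps -> 10*log10(R_b) = 78.2640 dB-Hz
Eb/N0 = C/N0 - 10*log10(R_b) = 99.8000 - 78.2640 = 21.5360 dB
Margin = Eb/N0 - Eb/N0_req = 21.5360 - 10.6 = 10.9360 dB (link closes)

10.9360 dB


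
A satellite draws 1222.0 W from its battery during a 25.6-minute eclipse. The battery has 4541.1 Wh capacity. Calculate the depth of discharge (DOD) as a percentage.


E_used = P * t / 60 = 1222.0 * 25.6 / 60 = 521.3867 Wh
DOD = E_used / E_total * 100 = 521.3867 / 4541.1 * 100
DOD = 11.4815 %

11.4815 %


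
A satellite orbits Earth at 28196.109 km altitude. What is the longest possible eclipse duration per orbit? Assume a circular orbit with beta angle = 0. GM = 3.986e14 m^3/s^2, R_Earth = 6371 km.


r = 34567.1090 km
T = 1065.9935 min
Eclipse fraction = arcsin(R_E/r)/pi = arcsin(6371.0000/34567.1090)/pi
= arcsin(0.1843082)/pi = 0.05900444
Eclipse duration = 0.05900444 * 1065.9935 = 62.8983 min

62.8983 minutes


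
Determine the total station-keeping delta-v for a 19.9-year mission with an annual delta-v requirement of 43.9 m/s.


dV = rate * years = 43.9 * 19.9
dV = 873.6100 m/s

873.6100 m/s


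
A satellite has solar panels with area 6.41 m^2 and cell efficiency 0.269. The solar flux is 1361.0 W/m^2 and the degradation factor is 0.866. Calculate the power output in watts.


P = area * eta * S * degradation
P = 6.41 * 0.269 * 1361.0 * 0.866
P = 2032.2930 W

2032.2930 W


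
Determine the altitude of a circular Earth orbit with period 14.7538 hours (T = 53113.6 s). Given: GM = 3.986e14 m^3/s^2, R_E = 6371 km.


T = 53113.6 s
r = (mu*T^2/(4*pi^2))^(1/3) = (3.986e14 * 53113.6^2 / (4*pi^2))^(1/3)
r = 3.0539577e+07 m = 30539.5766 km
alt = r - R_E = 30539.5766 - 6371 = 24168.5766 km

24168.5766 km


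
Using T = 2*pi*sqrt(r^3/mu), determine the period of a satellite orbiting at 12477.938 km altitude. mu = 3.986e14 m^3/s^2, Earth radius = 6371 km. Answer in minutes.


r = 18848.9380 km = 1.8848938e+07 m
T = 2*pi*sqrt(r^3/mu) = 2*pi*sqrt(6.6966971e+21 / 3.986e14)
T = 25753.8137 s = 429.2302 min

429.2302 minutes


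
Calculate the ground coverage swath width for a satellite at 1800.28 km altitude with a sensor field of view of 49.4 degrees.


FOV = 49.4 deg = 0.8621927 rad
swath = 2 * alt * tan(FOV/2) = 2 * 1800.28 * tan(0.4310963)
swath = 2 * 1800.28 * 0.4599486
swath = 1656.0726 km

1656.0726 km


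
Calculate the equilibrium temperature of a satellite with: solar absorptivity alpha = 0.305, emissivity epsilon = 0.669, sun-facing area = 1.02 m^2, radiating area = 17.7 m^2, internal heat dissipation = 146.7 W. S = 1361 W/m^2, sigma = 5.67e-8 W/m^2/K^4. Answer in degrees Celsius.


Numerator = alpha*S*A_sun + Q_int = 0.305*1361*1.02 + 146.7 = 570.1071 W
Denominator = eps*sigma*A_rad = 0.669*5.67e-8*17.7 = 6.7140171e-07 W/K^4
T^4 = 8.4912965e+08 K^4
T = 170.7039 K = -102.4461 C

-102.4461 degrees Celsius


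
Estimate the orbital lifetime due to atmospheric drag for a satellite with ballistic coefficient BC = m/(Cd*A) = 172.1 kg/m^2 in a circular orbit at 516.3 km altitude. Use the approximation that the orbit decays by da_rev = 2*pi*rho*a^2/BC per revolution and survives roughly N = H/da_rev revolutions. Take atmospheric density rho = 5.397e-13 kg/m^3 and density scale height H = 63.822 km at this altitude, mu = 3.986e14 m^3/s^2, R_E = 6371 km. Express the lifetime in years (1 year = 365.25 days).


a = R_E + alt = 6887.3000 km = 6.8873e+06 m
da_rev = 2*pi*rho*a^2/BC = 2*pi*5.397e-13*(6.8873e+06)^2/172.1 = 0.934650876 m per revolution
N = H/da_rev = 63822.0000 m / 0.934650876 m = 68284.3205 revolutions
P = 2*pi*sqrt(a^3/mu) = 5688.3292 s
lifetime = N*P = 68284.3205 * 5688.3292 = 3.8842369e+08 s = 4495.6446 days
years = 4495.6446 / 365.25 = 12.3084 years

12.3084 years


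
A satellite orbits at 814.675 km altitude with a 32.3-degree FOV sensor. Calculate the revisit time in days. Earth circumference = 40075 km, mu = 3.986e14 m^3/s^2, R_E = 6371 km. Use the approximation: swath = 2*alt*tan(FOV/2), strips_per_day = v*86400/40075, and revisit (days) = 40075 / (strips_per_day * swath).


swath = 2*814.675*tan(0.2818707) = 471.8284 km
v = sqrt(mu/r) = 7447.9176 m/s = 7.4479 km/s
strips/day = v*86400/40075 = 7.4479*86400/40075 = 16.0574
coverage/day = strips * swath = 16.0574 * 471.8284 = 7576.3352 km
revisit = 40075 / 7576.3352 = 5.2895 days

5.2895 days


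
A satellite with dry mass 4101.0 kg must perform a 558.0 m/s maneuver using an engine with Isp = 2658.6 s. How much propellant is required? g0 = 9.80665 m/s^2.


ve = Isp * g0 = 2658.6 * 9.80665 = 26071.959690 m/s
mass ratio = exp(dv/ve) = exp(558.0/26071.959690) = 1.02163298
m_prop = m_dry * (mr - 1) = 4101.0 * (1.02163298 - 1)
m_prop = 88.7168 kg

88.7168 kg


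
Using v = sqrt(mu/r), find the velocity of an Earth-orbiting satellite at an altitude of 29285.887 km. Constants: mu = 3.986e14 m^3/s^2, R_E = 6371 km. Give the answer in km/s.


r = R_E + alt = 6371.0 + 29285.887 = 35656.8870 km = 3.5656887e+07 m
v = sqrt(mu/r) = sqrt(3.986e14 / 3.5656887e+07) = 3343.4662 m/s = 3.3435 km/s

3.3435 km/s


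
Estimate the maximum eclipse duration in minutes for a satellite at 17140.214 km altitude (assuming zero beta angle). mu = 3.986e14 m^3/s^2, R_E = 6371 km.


r = 23511.2140 km
T = 597.9606 min
Eclipse fraction = arcsin(R_E/r)/pi = arcsin(6371.0000/23511.2140)/pi
= arcsin(0.2709771)/pi = 0.08734676
Eclipse duration = 0.08734676 * 597.9606 = 52.2299 min

52.2299 minutes


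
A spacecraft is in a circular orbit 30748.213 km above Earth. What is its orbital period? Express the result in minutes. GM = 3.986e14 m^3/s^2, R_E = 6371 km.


r = 37119.2130 km = 3.7119213e+07 m
T = 2*pi*sqrt(r^3/mu) = 2*pi*sqrt(5.1144187e+22 / 3.986e14)
T = 71172.0313 s = 1186.2005 min

1186.2005 minutes


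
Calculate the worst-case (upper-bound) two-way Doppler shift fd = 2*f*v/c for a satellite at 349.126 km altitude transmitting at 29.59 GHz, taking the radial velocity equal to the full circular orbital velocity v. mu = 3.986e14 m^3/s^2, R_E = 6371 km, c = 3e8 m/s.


r = 6.720126e+06 m
v = sqrt(mu/r) = 7701.5819 m/s (worst-case radial velocity)
f = 29.59 GHz = 2.959e+10 Hz
fd = 2*f*v/c = 2*2.959e+10*7701.5819/3.0e+08
fd = 1.5192654e+06 Hz

1.5193e+06 Hz


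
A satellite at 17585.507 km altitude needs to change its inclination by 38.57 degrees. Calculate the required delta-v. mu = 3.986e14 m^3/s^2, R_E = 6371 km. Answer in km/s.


r = 23956.5070 km = 2.3956507e+07 m
V = sqrt(mu/r) = 4079.0300 m/s
di = 38.57 deg = 0.6731735 rad
dV = 2*V*sin(di/2) = 2*4079.0300*sin(0.3365867)
dV = 2694.3404 m/s = 2.6943 km/s

2.6943 km/s


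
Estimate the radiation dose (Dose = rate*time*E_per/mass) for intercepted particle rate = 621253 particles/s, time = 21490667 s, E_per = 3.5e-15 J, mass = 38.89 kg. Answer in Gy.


Total energy deposited = rate * time * E_per
  = 621253 * 21490667 * 3.5e-15 = 0.04672899 J
Dose = E_total / mass = 0.04672899 / 38.89
Dose = 0.001201568 Gy

0.0012 Gy


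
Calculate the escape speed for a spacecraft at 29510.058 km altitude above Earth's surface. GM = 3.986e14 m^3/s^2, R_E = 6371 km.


r = 6371.0 + 29510.058 = 35881.0580 km = 3.5881058e+07 m
v_esc = sqrt(2*mu/r) = sqrt(2*3.986e14 / 3.5881058e+07)
v_esc = 4713.5815 m/s = 4.7136 km/s

4.7136 km/s


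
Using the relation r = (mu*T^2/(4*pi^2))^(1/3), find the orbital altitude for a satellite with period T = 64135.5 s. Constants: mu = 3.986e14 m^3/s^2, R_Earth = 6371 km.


T = 64135.5 s
r = (mu*T^2/(4*pi^2))^(1/3) = (3.986e14 * 64135.5^2 / (4*pi^2))^(1/3)
r = 3.4630453e+07 m = 34630.4533 km
alt = r - R_E = 34630.4533 - 6371 = 28259.4533 km

28259.4533 km


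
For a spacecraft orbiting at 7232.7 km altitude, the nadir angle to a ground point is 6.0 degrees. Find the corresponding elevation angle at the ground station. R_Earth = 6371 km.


r = R_E + alt = 13603.7000 km
Law of sines in the satellite / Earth-center / ground-point triangle:
  sin(nadir)/R_E = sin(90 + el)/r  =>  cos(el) = (r/R_E)*sin(nadir)
cos(el) = (13603.7000 / 6371.0000) * sin(6.0 deg) = 0.2231948
el = arccos(0.2231948) = 77.1033 deg
(Earth-central angle = 90 - nadir - el = 6.8967 deg)

77.1033 degrees


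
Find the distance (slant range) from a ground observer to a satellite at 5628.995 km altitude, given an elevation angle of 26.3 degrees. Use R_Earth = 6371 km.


h = 5628.995 km, el = 26.3 deg
d = -R_E*sin(el) + sqrt((R_E*sin(el))^2 + 2*R_E*h + h^2)
d = -6371.0000*sin(0.4590216) + sqrt((6371.0000*0.4430712)^2 + 2*6371.0000*5628.995 + 5628.995^2)
d = 7730.7936 km

7730.7936 km


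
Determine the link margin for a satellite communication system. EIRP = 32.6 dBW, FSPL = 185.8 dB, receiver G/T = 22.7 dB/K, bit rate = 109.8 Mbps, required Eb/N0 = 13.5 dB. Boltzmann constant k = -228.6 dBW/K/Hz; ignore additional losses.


C/N0 = EIRP - FSPL + G/T - k = 32.6 - 185.8 + 22.7 - (-228.6)
C/N0 = 98.1000 dB-Hz
R_b = 109.8 Mbps = 1.098e+08 bps -> 10*log10(R_b) = 80.4060 dB-Hz
Eb/N0 = C/N0 - 10*log10(R_b) = 98.1000 - 80.4060 = 17.6940 dB
Margin = Eb/N0 - Eb/N0_req = 17.6940 - 13.5 = 4.1940 dB (link closes)

4.1940 dB


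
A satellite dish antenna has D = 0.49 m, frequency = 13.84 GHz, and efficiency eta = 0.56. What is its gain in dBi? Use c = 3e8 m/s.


lambda = c/f = 3e8 / 1.384e+10 = 0.0216763 m
G = eta*(pi*D/lambda)^2 = 0.56*(pi*0.49/0.0216763)^2
G = 2824.2920 (linear)
G = 10*log10(2824.2920) = 34.5091 dBi

34.5091 dBi


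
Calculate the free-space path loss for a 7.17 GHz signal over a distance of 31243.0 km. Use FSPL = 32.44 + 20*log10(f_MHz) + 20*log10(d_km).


f = 7.17 GHz = 7170.0000 MHz
d = 31243.0 km
FSPL = 32.44 + 20*log10(7170.0000) + 20*log10(31243.0)
FSPL = 32.44 + 77.1104 + 89.8951
FSPL = 199.4454 dB

199.4454 dB


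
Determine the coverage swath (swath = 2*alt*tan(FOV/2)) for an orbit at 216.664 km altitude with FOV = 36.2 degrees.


FOV = 36.2 deg = 0.6318092 rad
swath = 2 * alt * tan(FOV/2) = 2 * 216.664 * tan(0.3159046)
swath = 2 * 216.664 * 0.3268504
swath = 141.6334 km

141.6334 km


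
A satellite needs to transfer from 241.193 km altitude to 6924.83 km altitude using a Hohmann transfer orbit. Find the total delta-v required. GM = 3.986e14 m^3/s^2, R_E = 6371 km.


r1 = 6612.1930 km = 6.612193e+06 m
r2 = 13295.8300 km = 1.329583e+07 m
dv1 = sqrt(mu/r1)*(sqrt(2*r2/(r1+r2)) - 1) = 1209.1635 m/s
dv2 = sqrt(mu/r2)*(1 - sqrt(2*r1/(r1+r2))) = 1012.7722 m/s
total dv = |dv1| + |dv2| = 1209.1635 + 1012.7722 = 2221.9357 m/s = 2.2219 km/s

2.2219 km/s


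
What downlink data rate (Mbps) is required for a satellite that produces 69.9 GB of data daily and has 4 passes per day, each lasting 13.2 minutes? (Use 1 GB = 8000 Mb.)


total contact time = 4 * 13.2 * 60 = 3168.0000 s
data = 69.9 GB = 559200.0000 Mb
rate = 559200.0000 / 3168.0000 = 176.5152 Mbps

176.5152 Mbps


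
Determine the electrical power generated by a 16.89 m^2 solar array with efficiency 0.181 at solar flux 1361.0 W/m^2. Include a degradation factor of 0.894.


P = area * eta * S * degradation
P = 16.89 * 0.181 * 1361.0 * 0.894
P = 3719.6653 W

3719.6653 W


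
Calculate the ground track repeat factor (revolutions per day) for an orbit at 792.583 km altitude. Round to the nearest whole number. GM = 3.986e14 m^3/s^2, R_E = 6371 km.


r = 7.163583e+06 m
T = 2*pi*sqrt(r^3/mu) = 6034.0189 s = 100.5670 min
revs/day = 1440 / 100.5670 = 14.3188
Rounded: 14 revolutions per day

14 revolutions per day


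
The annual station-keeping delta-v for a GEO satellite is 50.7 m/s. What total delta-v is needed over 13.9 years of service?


dV = rate * years = 50.7 * 13.9
dV = 704.7300 m/s

704.7300 m/s


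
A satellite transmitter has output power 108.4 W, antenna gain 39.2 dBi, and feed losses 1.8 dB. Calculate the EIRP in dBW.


Pt = 108.4 W = 20.3503 dBW
EIRP = Pt_dBW + Gt - losses = 20.3503 + 39.2 - 1.8 = 57.7503 dBW

57.7503 dBW


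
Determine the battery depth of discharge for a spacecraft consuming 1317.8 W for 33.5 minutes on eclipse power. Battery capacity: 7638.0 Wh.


E_used = P * t / 60 = 1317.8 * 33.5 / 60 = 735.7717 Wh
DOD = E_used / E_total * 100 = 735.7717 / 7638.0 * 100
DOD = 9.6330 %

9.6330 %


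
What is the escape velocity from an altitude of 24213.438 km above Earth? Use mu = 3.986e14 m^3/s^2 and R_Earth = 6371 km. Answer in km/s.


r = 6371.0 + 24213.438 = 30584.4380 km = 3.0584438e+07 m
v_esc = sqrt(2*mu/r) = sqrt(2*3.986e14 / 3.0584438e+07)
v_esc = 5105.4425 m/s = 5.1054 km/s

5.1054 km/s


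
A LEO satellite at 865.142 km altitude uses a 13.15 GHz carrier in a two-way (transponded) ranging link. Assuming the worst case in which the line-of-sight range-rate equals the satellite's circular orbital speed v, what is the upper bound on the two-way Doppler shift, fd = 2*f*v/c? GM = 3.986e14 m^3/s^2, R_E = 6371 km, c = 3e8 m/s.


r = 7.236142e+06 m
v = sqrt(mu/r) = 7421.9001 m/s (worst-case radial velocity)
f = 13.15 GHz = 1.315e+10 Hz
fd = 2*f*v/c = 2*1.315e+10*7421.9001/3.0e+08
fd = 650653.2457 Hz

650653.2457 Hz


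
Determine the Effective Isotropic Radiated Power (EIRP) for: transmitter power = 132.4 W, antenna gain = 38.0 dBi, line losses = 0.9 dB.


Pt = 132.4 W = 21.2189 dBW
EIRP = Pt_dBW + Gt - losses = 21.2189 + 38.0 - 0.9 = 58.3189 dBW

58.3189 dBW


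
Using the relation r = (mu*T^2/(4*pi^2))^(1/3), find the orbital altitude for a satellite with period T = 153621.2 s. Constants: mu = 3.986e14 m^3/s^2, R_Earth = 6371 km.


T = 153621.2 s
r = (mu*T^2/(4*pi^2))^(1/3) = (3.986e14 * 153621.2^2 / (4*pi^2))^(1/3)
r = 6.199547e+07 m = 61995.4697 km
alt = r - R_E = 61995.4697 - 6371 = 55624.4697 km

55624.4697 km


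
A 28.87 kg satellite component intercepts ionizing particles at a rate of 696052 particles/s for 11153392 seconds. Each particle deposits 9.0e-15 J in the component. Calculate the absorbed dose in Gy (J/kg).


Total energy deposited = rate * time * E_per
  = 696052 * 11153392 * 9.0e-15 = 0.06987007 J
Dose = E_total / mass = 0.06987007 / 28.87
Dose = 0.002420162 Gy

0.0024 Gy


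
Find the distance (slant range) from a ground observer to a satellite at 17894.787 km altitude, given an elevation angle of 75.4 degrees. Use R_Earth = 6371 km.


h = 17894.787 km, el = 75.4 deg
d = -R_E*sin(el) + sqrt((R_E*sin(el))^2 + 2*R_E*h + h^2)
d = -6371.0000*sin(1.3160) + sqrt((6371.0000*0.9677092)^2 + 2*6371.0000*17894.787 + 17894.787^2)
d = 18047.3124 km

18047.3124 km


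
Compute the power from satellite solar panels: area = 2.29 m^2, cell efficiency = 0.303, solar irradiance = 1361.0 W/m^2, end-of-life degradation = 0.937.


P = area * eta * S * degradation
P = 2.29 * 0.303 * 1361.0 * 0.937
P = 884.8626 W

884.8626 W


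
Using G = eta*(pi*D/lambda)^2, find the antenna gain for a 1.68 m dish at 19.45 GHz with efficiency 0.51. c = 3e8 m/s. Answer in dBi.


lambda = c/f = 3e8 / 1.945e+10 = 0.01542416 m
G = eta*(pi*D/lambda)^2 = 0.51*(pi*1.68/0.01542416)^2
G = 59715.2406 (linear)
G = 10*log10(59715.2406) = 47.7609 dBi

47.7609 dBi


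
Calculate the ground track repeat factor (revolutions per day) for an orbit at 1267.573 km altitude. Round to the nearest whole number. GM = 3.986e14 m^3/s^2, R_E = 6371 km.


r = 7.638573e+06 m
T = 2*pi*sqrt(r^3/mu) = 6643.9992 s = 110.7333 min
revs/day = 1440 / 110.7333 = 13.0042
Rounded: 13 revolutions per day

13 revolutions per day


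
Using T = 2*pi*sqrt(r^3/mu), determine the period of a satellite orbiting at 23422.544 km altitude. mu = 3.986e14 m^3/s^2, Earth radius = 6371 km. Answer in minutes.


r = 29793.5440 km = 2.9793544e+07 m
T = 2*pi*sqrt(r^3/mu) = 2*pi*sqrt(2.6446396e+22 / 3.986e14)
T = 51179.3152 s = 852.9886 min

852.9886 minutes


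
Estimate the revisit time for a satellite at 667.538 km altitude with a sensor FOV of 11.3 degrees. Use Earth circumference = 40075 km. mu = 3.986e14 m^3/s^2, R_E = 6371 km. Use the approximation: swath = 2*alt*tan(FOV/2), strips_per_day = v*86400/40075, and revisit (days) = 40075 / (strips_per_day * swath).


swath = 2*667.538*tan(0.0986111) = 132.0817 km
v = sqrt(mu/r) = 7525.3624 m/s = 7.5254 km/s
strips/day = v*86400/40075 = 7.5254*86400/40075 = 16.2244
coverage/day = strips * swath = 16.2244 * 132.0817 = 2142.9417 km
revisit = 40075 / 2142.9417 = 18.7009 days

18.7009 days
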